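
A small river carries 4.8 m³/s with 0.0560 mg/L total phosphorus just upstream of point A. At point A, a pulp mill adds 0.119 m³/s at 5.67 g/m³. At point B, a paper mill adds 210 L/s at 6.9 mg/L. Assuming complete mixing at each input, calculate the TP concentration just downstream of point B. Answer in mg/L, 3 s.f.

After input A: C = (4.8·0.056 + 0.119·5.67) / 4.919 = 0.1918 mg/L.
210 L/s = 0.21 m³/s.
After input B: C = (4.919·0.1918 + 0.21·6.9) / 5.129 = 0.4665 mg/L.

0.466 mg/L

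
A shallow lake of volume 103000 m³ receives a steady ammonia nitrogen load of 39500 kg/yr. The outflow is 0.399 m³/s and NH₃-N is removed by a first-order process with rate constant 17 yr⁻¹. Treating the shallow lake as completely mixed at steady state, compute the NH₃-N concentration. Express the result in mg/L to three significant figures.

Outflow Q = 0.399 m³/s × 3.156e+07 s/yr = 1.259e+07 m³/yr.
Steady-state CSTR mass balance: W = Q·C + k·V·C, so C = W/(Q + kV).
Q + kV = 1.259e+07 + 17·103000 = 1.434e+07 m³/yr.
C = 39500/1.434e+07 = 0.002754 kg/m³ = 2.754 mg/L.

2.75 mg/L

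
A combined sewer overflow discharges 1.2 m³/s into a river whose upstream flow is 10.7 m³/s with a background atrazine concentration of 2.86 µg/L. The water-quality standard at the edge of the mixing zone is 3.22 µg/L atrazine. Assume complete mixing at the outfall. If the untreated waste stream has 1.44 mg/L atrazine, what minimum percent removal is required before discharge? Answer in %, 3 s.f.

2.86 µg/L = 0.00286 mg/L.
3.22 µg/L = 0.00322 mg/L.
Mass balance: 0.00322·11.9 = 1.2·Cₑ + 10.7·0.00286.
Cₑ = (0.03832 − 0.0306) / 1.2 = 0.00643 mg/L.
Required removal = 1 − 0.00643/1.44 = 99.55 %.

99.6 %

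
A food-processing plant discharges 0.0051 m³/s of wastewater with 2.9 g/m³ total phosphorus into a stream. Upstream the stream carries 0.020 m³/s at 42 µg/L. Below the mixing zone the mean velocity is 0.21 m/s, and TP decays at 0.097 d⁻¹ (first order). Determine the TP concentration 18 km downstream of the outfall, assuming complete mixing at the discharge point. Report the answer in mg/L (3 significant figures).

0.566 mg/L

42 µg/L = 0.042 mg/L.
After complete mixing, C₀ = (0.0051·2.9 + 0.02·0.042) / 0.0251 = 0.6227 mg/L.
Travel time t = 1.8e+04 m / 0.21 m/s = 8.571e+04 s = 0.9921 d.
C = 0.6227·exp(−0.097·0.9921) = 0.6227·0.9083 = 0.5656 mg/L.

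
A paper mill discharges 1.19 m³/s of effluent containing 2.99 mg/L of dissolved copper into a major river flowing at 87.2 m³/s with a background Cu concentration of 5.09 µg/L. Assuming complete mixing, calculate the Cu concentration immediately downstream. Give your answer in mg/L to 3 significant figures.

0.0453 mg/L

5.09 µg/L = 0.00509 mg/L.
Conservation of mass across the mixing zone: C = (1.19·2.99 + 87.2·0.00509) / (1.19 + 87.2) = 4.002/88.39 = 0.04528 mg/L.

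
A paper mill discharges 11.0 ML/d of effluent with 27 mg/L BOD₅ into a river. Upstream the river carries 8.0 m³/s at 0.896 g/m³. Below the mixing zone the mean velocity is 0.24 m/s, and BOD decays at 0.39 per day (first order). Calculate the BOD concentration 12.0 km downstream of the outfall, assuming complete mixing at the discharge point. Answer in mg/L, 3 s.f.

1.04 mg/L

11.0 ML/d = 0.1273 m³/s.
After complete mixing, C₀ = (0.1273·27 + 8·0.896) / 8.127 = 1.305 mg/L.
Travel time t = 1.2e+04 m / 0.24 m/s = 5e+04 s = 0.5787 d.
C = 1.305·exp(−0.39·0.5787) = 1.305·0.798 = 1.041 mg/L.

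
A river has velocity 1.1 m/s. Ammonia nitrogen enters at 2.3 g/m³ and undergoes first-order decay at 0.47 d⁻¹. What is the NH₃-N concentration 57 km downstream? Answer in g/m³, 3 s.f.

1.74 g/m³

Travel time t = 57 km / 1.1 m/s = 5.7e+04/1.1 = 5.182e+04 s = 0.5997 d.
First-order decay: C = 2.3·exp(−0.47·0.5997) = 2.3·0.7544 = 1.735 g/m³.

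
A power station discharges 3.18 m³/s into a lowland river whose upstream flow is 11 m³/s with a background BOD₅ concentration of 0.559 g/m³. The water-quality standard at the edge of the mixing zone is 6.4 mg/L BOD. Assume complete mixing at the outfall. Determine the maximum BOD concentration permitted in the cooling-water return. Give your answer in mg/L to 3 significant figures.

26.6 mg/L

Mass balance: 6.4·14.18 = 3.18·Cₑ + 11·0.559.
Cₑ = (90.75 − 6.149) / 3.18 = 26.6 mg/L.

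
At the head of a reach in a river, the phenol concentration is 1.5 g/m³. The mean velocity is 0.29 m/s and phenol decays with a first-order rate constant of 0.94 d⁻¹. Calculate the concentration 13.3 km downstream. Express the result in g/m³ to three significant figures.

Travel time t = 13.3 km / 0.29 m/s = 1.33e+04/0.29 = 4.586e+04 s = 0.5308 d.
First-order decay: C = 1.5·exp(−0.94·0.5308) = 1.5·0.6072 = 0.9107 g/m³.

0.911 g/m³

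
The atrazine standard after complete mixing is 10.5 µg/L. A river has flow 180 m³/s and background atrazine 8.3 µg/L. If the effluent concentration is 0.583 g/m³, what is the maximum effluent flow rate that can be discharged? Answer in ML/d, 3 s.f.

8.3 µg/L = 0.0083 mg/L.
10.5 µg/L = 0.0105 mg/L.
Mass balance at complete mixing: C_std·(Q_w + Q_r) = Q_w·C_e + Q_r·C_b.
Rearranging, Q_w = Q_r·(C_std − C_b)/(C_e − C_std) = 180·(0.0105 − 0.0083) / (0.583 − 0.0105) = 0.6917 m³/s.
= 59.76 ML/d.

59.8 ML/d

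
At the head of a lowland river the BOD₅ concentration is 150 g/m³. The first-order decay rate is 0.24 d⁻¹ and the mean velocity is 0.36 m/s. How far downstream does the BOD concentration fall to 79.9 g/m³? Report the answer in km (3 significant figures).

From C = C₀·e^(−kt), t = ln(C₀/C)/k = ln(150/79.9)/0.24 = 0.6299/0.24 = 2.624 d.
Distance = v·t = 0.36 m/s × 2.267e+05 s = 8.163e+04 m = 81.63 km.

81.6 km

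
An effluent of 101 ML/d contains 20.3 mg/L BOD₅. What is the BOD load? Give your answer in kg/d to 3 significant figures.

2050 kg/d

101 ML/d = 1.169 m³/s.
Mass flux = Q·C = 1.169 m³/s × 20.3 g/m³ = 23.73 g/s.
= 23.73 g/s × 86.4 = 2050 kg/d.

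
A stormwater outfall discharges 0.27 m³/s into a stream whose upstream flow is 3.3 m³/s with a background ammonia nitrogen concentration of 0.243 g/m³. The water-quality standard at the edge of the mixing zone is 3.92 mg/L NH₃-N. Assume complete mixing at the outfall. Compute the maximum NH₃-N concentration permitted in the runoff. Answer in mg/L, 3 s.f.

Mass balance: 3.92·3.57 = 0.27·Cₑ + 3.3·0.243.
Cₑ = (13.99 − 0.8019) / 0.27 = 48.86 mg/L.

48.9 mg/L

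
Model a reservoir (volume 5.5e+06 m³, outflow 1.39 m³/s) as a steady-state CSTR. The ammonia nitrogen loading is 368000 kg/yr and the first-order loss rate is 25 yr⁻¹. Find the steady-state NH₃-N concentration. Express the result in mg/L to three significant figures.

Outflow Q = 1.39 m³/s × 3.156e+07 s/yr = 4.387e+07 m³/yr.
Steady-state CSTR mass balance: W = Q·C + k·V·C, so C = W/(Q + kV).
Q + kV = 4.387e+07 + 25·5.5e+06 = 1.814e+08 m³/yr.
C = 368000/1.814e+08 = 0.002029 kg/m³ = 2.029 mg/L.

2.03 mg/L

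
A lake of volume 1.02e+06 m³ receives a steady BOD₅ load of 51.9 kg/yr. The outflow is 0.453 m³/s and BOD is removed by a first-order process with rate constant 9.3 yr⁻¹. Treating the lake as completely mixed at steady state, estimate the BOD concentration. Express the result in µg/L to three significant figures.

2.18 µg/L

Outflow Q = 0.453 m³/s × 3.156e+07 s/yr = 1.43e+07 m³/yr.
Steady-state CSTR mass balance: W = Q·C + k·V·C, so C = W/(Q + kV).
Q + kV = 1.43e+07 + 9.3·1.02e+06 = 2.378e+07 m³/yr.
C = 51.9/2.378e+07 = 2.182e-06 kg/m³ = 0.002182 mg/L = 2.182 µg/L.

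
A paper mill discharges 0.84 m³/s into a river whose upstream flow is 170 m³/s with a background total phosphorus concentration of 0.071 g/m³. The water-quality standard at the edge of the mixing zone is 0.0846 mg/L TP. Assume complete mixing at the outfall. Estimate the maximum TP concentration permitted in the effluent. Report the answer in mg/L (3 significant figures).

Mass balance: 0.0846·170.8 = 0.84·Cₑ + 170·0.071.
Cₑ = (14.45 − 12.07) / 0.84 = 2.837 mg/L.

2.84 mg/L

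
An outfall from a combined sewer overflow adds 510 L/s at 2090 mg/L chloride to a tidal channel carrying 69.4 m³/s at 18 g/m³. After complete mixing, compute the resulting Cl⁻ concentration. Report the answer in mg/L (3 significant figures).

510 L/s = 0.51 m³/s.
By mass balance at complete mixing, C = (0.51·2090 + 69.4·18) / (0.51 + 69.4) = 2315/69.91 = 33.12 mg/L.

33.1 mg/L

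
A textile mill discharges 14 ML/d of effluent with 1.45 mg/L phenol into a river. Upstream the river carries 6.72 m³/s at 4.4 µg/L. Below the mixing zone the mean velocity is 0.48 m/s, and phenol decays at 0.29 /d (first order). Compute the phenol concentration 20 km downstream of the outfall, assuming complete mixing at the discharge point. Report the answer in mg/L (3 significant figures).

14 ML/d = 0.162 m³/s.
4.4 µg/L = 0.0044 mg/L.
After complete mixing, C₀ = (0.162·1.45 + 6.72·0.0044) / 6.882 = 0.03844 mg/L.
Travel time t = 2e+04 m / 0.48 m/s = 4.167e+04 s = 0.4823 d.
C = 0.03844·exp(−0.29·0.4823) = 0.03844·0.8695 = 0.03342 mg/L.

0.0334 mg/L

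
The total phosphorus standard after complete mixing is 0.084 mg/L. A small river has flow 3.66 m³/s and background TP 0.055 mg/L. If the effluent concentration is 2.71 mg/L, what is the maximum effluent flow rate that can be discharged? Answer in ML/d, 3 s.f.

3.49 ML/d

Mass balance at complete mixing: C_std·(Q_w + Q_r) = Q_w·C_e + Q_r·C_b.
Rearranging, Q_w = Q_r·(C_std − C_b)/(C_e − C_std) = 3.66·(0.084 − 0.055) / (2.71 − 0.084) = 0.04042 m³/s.
= 3.492 ML/d.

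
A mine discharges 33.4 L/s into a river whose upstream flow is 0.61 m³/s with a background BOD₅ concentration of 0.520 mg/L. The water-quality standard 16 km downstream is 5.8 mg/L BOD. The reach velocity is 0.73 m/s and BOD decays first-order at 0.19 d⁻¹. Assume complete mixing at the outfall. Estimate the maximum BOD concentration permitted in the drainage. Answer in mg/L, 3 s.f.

108 mg/L

33.4 L/s = 0.0334 m³/s.
Travel time to the compliance point: t = 1.6e+04/0.73 = 2.192e+04 s = 0.2537 d; decay factor exp(−0.19·0.2537) = 0.9529.
So the concentration just after mixing may be at most 5.8/0.9529 = 6.086 mg/L.
Mass balance: 6.086·0.6434 = 0.0334·Cₑ + 0.61·0.52.
Cₑ = (3.916 − 0.3172) / 0.0334 = 107.7 mg/L.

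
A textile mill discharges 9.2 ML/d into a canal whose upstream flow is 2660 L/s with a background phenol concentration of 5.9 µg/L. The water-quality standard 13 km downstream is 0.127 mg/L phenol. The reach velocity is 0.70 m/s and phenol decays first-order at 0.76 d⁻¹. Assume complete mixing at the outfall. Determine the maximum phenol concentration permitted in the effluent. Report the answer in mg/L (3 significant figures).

3.74 mg/L

9.2 ML/d = 0.1065 m³/s.
2660 L/s = 2.66 m³/s.
5.9 µg/L = 0.0059 mg/L.
Travel time to the compliance point: t = 1.3e+04/0.70 = 1.857e+04 s = 0.2149 d; decay factor exp(−0.76·0.2149) = 0.8493.
So the concentration just after mixing may be at most 0.127/0.8493 = 0.1495 mg/L.
Mass balance: 0.1495·2.766 = 0.1065·Cₑ + 2.66·0.0059.
Cₑ = (0.4137 − 0.01569) / 0.1065 = 3.738 mg/L.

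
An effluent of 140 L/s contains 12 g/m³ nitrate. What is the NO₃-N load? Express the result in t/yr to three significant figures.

140 L/s = 0.14 m³/s.
Mass flux = Q·C = 0.14 m³/s × 12 g/m³ = 1.68 g/s.
= 1.68 g/s × 31.56 = 53.02 t/yr.

53.0 t/yr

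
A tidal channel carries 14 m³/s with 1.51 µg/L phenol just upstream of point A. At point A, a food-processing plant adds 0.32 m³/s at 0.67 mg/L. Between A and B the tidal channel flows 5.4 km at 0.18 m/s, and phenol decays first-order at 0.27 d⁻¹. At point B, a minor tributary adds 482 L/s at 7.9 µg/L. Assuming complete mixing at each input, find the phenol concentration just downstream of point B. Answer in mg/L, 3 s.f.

0.0147 mg/L

1.51 µg/L = 0.00151 mg/L.
After input A: C = (14·0.00151 + 0.32·0.67) / 14.32 = 0.01645 mg/L.
Over the 5.4 km reach to input B (t = 3e+04 s = 0.3472 d), decay gives C = 0.01645·exp(−0.27·0.3472) = 0.01498 mg/L.
482 L/s = 0.482 m³/s.
7.9 µg/L = 0.0079 mg/L.
After input B: C = (14.32·0.01498 + 0.482·0.0079) / 14.8 = 0.01475 mg/L.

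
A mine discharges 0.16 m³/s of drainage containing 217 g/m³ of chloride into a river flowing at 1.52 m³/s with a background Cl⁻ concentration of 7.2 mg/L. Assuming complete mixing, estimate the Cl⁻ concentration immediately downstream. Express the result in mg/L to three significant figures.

27.2 mg/L

Flow-weighted mixing gives C = (0.16·217 + 1.52·7.2) / (0.16 + 1.52) = 45.66/1.68 = 27.18 mg/L.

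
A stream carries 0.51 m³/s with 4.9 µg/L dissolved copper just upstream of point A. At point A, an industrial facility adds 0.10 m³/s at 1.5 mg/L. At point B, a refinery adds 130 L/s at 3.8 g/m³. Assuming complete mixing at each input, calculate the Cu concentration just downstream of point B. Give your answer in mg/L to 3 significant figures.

0.874 mg/L

4.9 µg/L = 0.0049 mg/L.
After input A: C = (0.51·0.0049 + 0.1·1.5) / 0.61 = 0.25 mg/L.
130 L/s = 0.13 m³/s.
After input B: C = (0.61·0.25 + 0.13·3.8) / 0.74 = 0.8736 mg/L.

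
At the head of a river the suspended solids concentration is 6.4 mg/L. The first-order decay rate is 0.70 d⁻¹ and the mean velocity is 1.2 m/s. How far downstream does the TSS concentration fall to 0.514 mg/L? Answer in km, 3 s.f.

From C = C₀·e^(−kt), t = ln(C₀/C)/k = ln(6.4/0.514)/0.70 = 2.522/0.70 = 3.603 d.
Distance = v·t = 1.2 m/s × 3.113e+05 s = 3.735e+05 m = 373.5 km.

374 km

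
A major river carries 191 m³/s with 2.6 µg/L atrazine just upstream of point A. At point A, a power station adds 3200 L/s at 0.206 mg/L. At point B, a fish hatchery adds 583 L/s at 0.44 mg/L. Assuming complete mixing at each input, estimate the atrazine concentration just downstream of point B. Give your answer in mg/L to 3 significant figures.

2.6 µg/L = 0.0026 mg/L.
3200 L/s = 3.2 m³/s.
After input A: C = (191·0.0026 + 3.2·0.206) / 194.2 = 0.005952 mg/L.
583 L/s = 0.583 m³/s.
After input B: C = (194.2·0.005952 + 0.583·0.44) / 194.8 = 0.007251 mg/L.

0.00725 mg/L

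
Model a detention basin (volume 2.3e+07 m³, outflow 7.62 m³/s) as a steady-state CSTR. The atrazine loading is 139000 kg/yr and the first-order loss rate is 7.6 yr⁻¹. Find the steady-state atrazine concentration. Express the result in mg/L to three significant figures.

0.335 mg/L

Outflow Q = 7.62 m³/s × 3.156e+07 s/yr = 2.405e+08 m³/yr.
Steady-state CSTR mass balance: W = Q·C + k·V·C, so C = W/(Q + kV).
Q + kV = 2.405e+08 + 7.6·2.3e+07 = 4.153e+08 m³/yr.
C = 139000/4.153e+08 = 0.0003347 kg/m³ = 0.3347 mg/L.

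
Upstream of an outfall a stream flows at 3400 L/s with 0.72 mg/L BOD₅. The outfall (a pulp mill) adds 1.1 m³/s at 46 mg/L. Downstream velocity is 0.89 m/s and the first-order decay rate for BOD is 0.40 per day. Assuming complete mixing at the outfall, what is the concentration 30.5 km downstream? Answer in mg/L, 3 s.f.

3400 L/s = 3.4 m³/s.
After complete mixing, C₀ = (1.1·46 + 3.4·0.72) / 4.5 = 11.79 mg/L.
Travel time t = 3.05e+04 m / 0.89 m/s = 3.427e+04 s = 0.3966 d.
C = 11.79·exp(−0.40·0.3966) = 11.79·0.8533 = 10.06 mg/L.

10.1 mg/L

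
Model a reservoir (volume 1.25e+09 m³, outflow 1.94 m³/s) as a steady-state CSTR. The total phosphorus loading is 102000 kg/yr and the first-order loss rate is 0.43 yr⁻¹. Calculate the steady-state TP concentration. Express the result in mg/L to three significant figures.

Outflow Q = 1.94 m³/s × 3.156e+07 s/yr = 6.122e+07 m³/yr.
Steady-state CSTR mass balance: W = Q·C + k·V·C, so C = W/(Q + kV).
Q + kV = 6.122e+07 + 0.43·1.25e+09 = 5.987e+08 m³/yr.
C = 102000/5.987e+08 = 0.0001704 kg/m³ = 0.1704 mg/L.

0.170 mg/L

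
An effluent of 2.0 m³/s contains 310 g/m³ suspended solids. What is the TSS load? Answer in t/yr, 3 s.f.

Mass flux = Q·C = 2 m³/s × 310 g/m³ = 620 g/s.
= 620 g/s × 31.56 = 1.957e+04 t/yr.

19600 t/yr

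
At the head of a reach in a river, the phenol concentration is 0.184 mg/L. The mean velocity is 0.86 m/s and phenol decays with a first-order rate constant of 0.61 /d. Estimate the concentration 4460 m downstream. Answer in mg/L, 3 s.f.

Travel time t = 4460 m / 0.86 m/s = 4460/0.86 = 5186 s = 0.06002 d.
First-order decay: C = 0.184·exp(−0.61·0.06002) = 0.184·0.964 = 0.1774 mg/L.

0.177 mg/L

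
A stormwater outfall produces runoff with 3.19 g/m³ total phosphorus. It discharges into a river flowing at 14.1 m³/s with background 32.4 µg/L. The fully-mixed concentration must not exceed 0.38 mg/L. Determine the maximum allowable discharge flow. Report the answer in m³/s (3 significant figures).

32.4 µg/L = 0.0324 mg/L.
Mass balance at complete mixing: C_std·(Q_w + Q_r) = Q_w·C_e + Q_r·C_b.
Rearranging, Q_w = Q_r·(C_std − C_b)/(C_e − C_std) = 14.1·(0.38 − 0.0324) / (3.19 − 0.38) = 1.744 m³/s.

1.74 m³/s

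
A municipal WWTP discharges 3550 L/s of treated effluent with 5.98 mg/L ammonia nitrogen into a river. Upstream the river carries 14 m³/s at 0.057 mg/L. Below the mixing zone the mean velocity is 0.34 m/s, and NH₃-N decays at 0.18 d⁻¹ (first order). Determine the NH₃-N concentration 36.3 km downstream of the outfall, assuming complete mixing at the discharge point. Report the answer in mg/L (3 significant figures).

3550 L/s = 3.55 m³/s.
After complete mixing, C₀ = (3.55·5.98 + 14·0.057) / 17.55 = 1.255 mg/L.
Travel time t = 3.63e+04 m / 0.34 m/s = 1.068e+05 s = 1.236 d.
C = 1.255·exp(−0.18·1.236) = 1.255·0.8006 = 1.005 mg/L.

1.00 mg/L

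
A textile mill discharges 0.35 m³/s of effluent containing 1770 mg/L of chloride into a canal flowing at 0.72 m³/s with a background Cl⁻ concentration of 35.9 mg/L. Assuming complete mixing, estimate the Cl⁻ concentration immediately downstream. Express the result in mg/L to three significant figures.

603 mg/L

Flow-weighted mixing gives C = (0.35·1770 + 0.72·35.9) / (0.35 + 0.72) = 645.3/1.07 = 603.1 mg/L.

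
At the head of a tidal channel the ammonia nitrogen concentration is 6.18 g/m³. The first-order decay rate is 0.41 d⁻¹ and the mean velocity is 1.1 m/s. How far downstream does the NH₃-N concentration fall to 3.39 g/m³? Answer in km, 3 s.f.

From C = C₀·e^(−kt), t = ln(C₀/C)/k = ln(6.18/3.39)/0.41 = 0.6005/0.41 = 1.465 d.
Distance = v·t = 1.1 m/s × 1.265e+05 s = 1.392e+05 m = 139.2 km.

139 km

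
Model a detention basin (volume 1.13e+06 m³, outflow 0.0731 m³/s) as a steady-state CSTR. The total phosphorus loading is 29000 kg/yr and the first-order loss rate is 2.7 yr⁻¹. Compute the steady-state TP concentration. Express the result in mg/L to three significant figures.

5.41 mg/L

Outflow Q = 0.0731 m³/s × 3.156e+07 s/yr = 2.307e+06 m³/yr.
Steady-state CSTR mass balance: W = Q·C + k·V·C, so C = W/(Q + kV).
Q + kV = 2.307e+06 + 2.7·1.13e+06 = 5.358e+06 m³/yr.
C = 29000/5.358e+06 = 0.005413 kg/m³ = 5.413 mg/L.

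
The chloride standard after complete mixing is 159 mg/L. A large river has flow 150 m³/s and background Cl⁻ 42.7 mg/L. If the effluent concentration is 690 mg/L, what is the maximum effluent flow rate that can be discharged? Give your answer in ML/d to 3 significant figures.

2840 ML/d

Mass balance at complete mixing: C_std·(Q_w + Q_r) = Q_w·C_e + Q_r·C_b.
Rearranging, Q_w = Q_r·(C_std − C_b)/(C_e − C_std) = 150·(159 − 42.7) / (690 − 159) = 32.85 m³/s.
= 2839 ML/d.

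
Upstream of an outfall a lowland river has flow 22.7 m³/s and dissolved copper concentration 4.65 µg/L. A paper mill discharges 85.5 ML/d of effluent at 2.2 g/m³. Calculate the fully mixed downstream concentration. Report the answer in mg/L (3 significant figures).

0.0964 mg/L

85.5 ML/d = 0.9896 m³/s.
4.65 µg/L = 0.00465 mg/L.
Flow-weighted mixing gives C = (0.9896·2.2 + 22.7·0.00465) / (0.9896 + 22.7) = 2.283/23.69 = 0.09636 mg/L.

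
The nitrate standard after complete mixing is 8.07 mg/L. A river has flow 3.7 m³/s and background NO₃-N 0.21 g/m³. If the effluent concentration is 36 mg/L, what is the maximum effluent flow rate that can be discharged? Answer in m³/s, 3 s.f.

Mass balance at complete mixing: C_std·(Q_w + Q_r) = Q_w·C_e + Q_r·C_b.
Rearranging, Q_w = Q_r·(C_std − C_b)/(C_e − C_std) = 3.7·(8.07 − 0.21) / (36 − 8.07) = 1.041 m³/s.

1.04 m³/s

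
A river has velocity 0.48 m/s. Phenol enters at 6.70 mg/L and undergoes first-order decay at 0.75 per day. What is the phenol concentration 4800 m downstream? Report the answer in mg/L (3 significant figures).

6.14 mg/L

Travel time t = 4800 m / 0.48 m/s = 4800/0.48 = 1e+04 s = 0.1157 d.
First-order decay: C = 6.70·exp(−0.75·0.1157) = 6.70·0.9169 = 6.143 mg/L.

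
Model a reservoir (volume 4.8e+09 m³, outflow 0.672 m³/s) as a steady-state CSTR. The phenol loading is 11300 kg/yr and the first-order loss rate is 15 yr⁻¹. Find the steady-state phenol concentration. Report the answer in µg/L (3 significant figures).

0.157 µg/L

Outflow Q = 0.672 m³/s × 3.156e+07 s/yr = 2.121e+07 m³/yr.
Steady-state CSTR mass balance: W = Q·C + k·V·C, so C = W/(Q + kV).
Q + kV = 2.121e+07 + 15·4.8e+09 = 7.202e+10 m³/yr.
C = 11300/7.202e+10 = 1.569e-07 kg/m³ = 0.0001569 mg/L = 0.1569 µg/L.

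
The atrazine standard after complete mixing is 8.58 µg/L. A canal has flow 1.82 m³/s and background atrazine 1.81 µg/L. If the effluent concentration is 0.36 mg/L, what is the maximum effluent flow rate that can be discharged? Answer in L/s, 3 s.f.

1.81 µg/L = 0.00181 mg/L.
8.58 µg/L = 0.00858 mg/L.
Mass balance at complete mixing: C_std·(Q_w + Q_r) = Q_w·C_e + Q_r·C_b.
Rearranging, Q_w = Q_r·(C_std − C_b)/(C_e − C_std) = 1.82·(0.00858 − 0.00181) / (0.36 − 0.00858) = 0.03506 m³/s.
= 35.06 L/s.

35.1 L/s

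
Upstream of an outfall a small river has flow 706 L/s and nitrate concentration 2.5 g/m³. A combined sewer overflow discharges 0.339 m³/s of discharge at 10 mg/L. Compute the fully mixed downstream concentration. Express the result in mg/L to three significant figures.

706 L/s = 0.706 m³/s.
Flow-weighted mixing gives C = (0.339·10 + 0.706·2.5) / (0.339 + 0.706) = 5.155/1.045 = 4.933 mg/L.

4.93 mg/L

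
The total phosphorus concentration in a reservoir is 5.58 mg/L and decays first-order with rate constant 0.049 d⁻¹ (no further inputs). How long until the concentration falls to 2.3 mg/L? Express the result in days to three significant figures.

18.1 d

t = ln(C₀/C)/k = ln(5.58/2.3)/0.049 = 0.8863/0.049 = 18.09 d.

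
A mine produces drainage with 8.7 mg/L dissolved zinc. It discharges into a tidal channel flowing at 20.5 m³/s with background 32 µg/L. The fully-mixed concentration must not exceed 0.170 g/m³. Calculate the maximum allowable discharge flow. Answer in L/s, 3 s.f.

32 µg/L = 0.032 mg/L.
Mass balance at complete mixing: C_std·(Q_w + Q_r) = Q_w·C_e + Q_r·C_b.
Rearranging, Q_w = Q_r·(C_std − C_b)/(C_e − C_std) = 20.5·(0.17 − 0.032) / (8.7 − 0.17) = 0.3317 m³/s.
= 331.7 L/s.

332 L/s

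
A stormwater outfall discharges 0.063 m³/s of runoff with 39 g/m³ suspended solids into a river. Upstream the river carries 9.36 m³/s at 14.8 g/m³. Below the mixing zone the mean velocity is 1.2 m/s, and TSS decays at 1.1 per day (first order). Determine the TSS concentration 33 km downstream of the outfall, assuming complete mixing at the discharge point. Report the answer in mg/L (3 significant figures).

After complete mixing, C₀ = (0.063·39 + 9.36·14.8) / 9.423 = 14.96 mg/L.
Travel time t = 3.3e+04 m / 1.2 m/s = 2.75e+04 s = 0.3183 d.
C = 14.96·exp(−1.1·0.3183) = 14.96·0.7046 = 10.54 mg/L.

10.5 mg/L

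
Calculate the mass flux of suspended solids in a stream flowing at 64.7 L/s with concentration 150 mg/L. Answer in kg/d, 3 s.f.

839 kg/d

64.7 L/s = 0.0647 m³/s.
Mass flux = Q·C = 0.0647 m³/s × 150 g/m³ = 9.705 g/s.
= 9.705 g/s × 86.4 = 838.5 kg/d.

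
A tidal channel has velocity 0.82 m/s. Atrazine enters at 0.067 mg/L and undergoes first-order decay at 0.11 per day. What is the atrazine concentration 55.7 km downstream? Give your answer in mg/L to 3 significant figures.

Travel time t = 55.7 km / 0.82 m/s = 5.57e+04/0.82 = 6.793e+04 s = 0.7862 d.
First-order decay: C = 0.067·exp(−0.11·0.7862) = 0.067·0.9172 = 0.06145 mg/L.

0.0614 mg/L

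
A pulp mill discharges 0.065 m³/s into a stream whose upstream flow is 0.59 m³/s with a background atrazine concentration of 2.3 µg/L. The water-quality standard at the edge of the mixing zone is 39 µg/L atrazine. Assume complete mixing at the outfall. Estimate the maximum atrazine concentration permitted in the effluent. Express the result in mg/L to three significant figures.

2.3 µg/L = 0.0023 mg/L.
39 µg/L = 0.039 mg/L.
Mass balance: 0.039·0.655 = 0.065·Cₑ + 0.59·0.0023.
Cₑ = (0.02555 − 0.001357) / 0.065 = 0.3721 mg/L.

0.372 mg/L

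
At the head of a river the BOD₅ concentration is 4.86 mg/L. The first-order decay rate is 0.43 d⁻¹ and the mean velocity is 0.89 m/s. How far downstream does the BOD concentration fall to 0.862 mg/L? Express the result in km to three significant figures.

309 km

From C = C₀·e^(−kt), t = ln(C₀/C)/k = ln(4.86/0.862)/0.43 = 1.73/0.43 = 4.022 d.
Distance = v·t = 0.89 m/s × 3.475e+05 s = 3.093e+05 m = 309.3 km.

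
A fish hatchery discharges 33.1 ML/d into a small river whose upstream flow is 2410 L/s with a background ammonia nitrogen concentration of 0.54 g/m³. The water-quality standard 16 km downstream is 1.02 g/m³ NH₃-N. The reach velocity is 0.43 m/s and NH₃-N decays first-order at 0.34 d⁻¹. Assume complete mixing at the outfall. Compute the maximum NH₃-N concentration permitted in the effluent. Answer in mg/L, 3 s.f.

33.1 ML/d = 0.3831 m³/s.
2410 L/s = 2.41 m³/s.
Travel time to the compliance point: t = 1.6e+04/0.43 = 3.721e+04 s = 0.4307 d; decay factor exp(−0.34·0.4307) = 0.8638.
So the concentration just after mixing may be at most 1.02/0.8638 = 1.181 mg/L.
Mass balance: 1.181·2.793 = 0.3831·Cₑ + 2.41·0.54.
Cₑ = (3.298 − 1.301) / 0.3831 = 5.212 mg/L.

5.21 mg/L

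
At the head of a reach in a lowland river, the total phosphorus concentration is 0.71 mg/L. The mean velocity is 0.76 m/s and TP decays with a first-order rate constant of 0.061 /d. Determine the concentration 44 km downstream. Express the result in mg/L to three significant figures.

Travel time t = 44 km / 0.76 m/s = 4.4e+04/0.76 = 5.789e+04 s = 0.6701 d.
First-order decay: C = 0.71·exp(−0.061·0.6701) = 0.71·0.9599 = 0.6816 mg/L.

0.682 mg/L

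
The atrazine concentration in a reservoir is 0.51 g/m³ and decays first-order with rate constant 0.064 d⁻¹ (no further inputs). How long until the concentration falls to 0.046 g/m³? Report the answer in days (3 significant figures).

t = ln(C₀/C)/k = ln(0.51/0.046)/0.064 = 2.406/0.064 = 37.59 d.

37.6 d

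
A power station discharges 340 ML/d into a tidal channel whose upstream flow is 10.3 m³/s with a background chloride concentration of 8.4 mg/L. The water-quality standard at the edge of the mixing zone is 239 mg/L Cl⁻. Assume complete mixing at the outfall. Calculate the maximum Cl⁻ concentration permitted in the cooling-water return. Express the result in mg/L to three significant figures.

843 mg/L

340 ML/d = 3.935 m³/s.
Mass balance: 239·14.24 = 3.935·Cₑ + 10.3·8.4.
Cₑ = (3402 − 86.52) / 3.935 = 842.6 mg/L.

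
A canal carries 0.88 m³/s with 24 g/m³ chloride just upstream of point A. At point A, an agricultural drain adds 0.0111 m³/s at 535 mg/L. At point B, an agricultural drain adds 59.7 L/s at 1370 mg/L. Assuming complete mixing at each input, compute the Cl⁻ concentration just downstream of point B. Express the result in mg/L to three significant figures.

114 mg/L

After input A: C = (0.88·24 + 0.0111·535) / 0.8911 = 30.37 mg/L.
59.7 L/s = 0.0597 m³/s.
After input B: C = (0.8911·30.37 + 0.0597·1370) / 0.9508 = 114.5 mg/L.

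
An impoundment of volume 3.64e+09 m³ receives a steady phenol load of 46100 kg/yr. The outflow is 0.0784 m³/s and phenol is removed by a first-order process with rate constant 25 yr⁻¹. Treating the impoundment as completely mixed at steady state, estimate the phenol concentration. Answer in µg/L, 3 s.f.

Outflow Q = 0.0784 m³/s × 3.156e+07 s/yr = 2.474e+06 m³/yr.
Steady-state CSTR mass balance: W = Q·C + k·V·C, so C = W/(Q + kV).
Q + kV = 2.474e+06 + 25·3.64e+09 = 9.1e+10 m³/yr.
C = 46100/9.1e+10 = 5.066e-07 kg/m³ = 0.0005066 mg/L = 0.5066 µg/L.

0.507 µg/L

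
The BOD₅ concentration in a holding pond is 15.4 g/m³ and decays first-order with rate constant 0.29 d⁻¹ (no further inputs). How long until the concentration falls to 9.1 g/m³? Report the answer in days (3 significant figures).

t = ln(C₀/C)/k = ln(15.4/9.1)/0.29 = 0.5261/0.29 = 1.814 d.

1.81 d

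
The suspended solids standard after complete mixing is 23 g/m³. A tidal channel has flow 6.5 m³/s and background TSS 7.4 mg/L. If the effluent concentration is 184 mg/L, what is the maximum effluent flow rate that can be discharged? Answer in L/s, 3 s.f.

630 L/s

Mass balance at complete mixing: C_std·(Q_w + Q_r) = Q_w·C_e + Q_r·C_b.
Rearranging, Q_w = Q_r·(C_std − C_b)/(C_e − C_std) = 6.5·(23 − 7.4) / (184 − 23) = 0.6298 m³/s.
= 629.8 L/s.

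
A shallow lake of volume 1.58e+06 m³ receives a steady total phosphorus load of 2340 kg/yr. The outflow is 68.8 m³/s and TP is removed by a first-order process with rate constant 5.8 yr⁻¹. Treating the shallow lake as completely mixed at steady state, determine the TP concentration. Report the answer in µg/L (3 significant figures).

Outflow Q = 68.8 m³/s × 3.156e+07 s/yr = 2.171e+09 m³/yr.
Steady-state CSTR mass balance: W = Q·C + k·V·C, so C = W/(Q + kV).
Q + kV = 2.171e+09 + 5.8·1.58e+06 = 2.18e+09 m³/yr.
C = 2340/2.18e+09 = 1.073e-06 kg/m³ = 0.001073 mg/L = 1.073 µg/L.

1.07 µg/L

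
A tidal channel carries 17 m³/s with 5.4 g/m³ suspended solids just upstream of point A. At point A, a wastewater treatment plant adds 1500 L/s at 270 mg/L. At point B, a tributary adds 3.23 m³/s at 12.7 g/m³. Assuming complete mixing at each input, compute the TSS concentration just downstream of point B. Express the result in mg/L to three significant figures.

1500 L/s = 1.5 m³/s.
After input A: C = (17·5.4 + 1.5·270) / 18.5 = 26.85 mg/L.
After input B: C = (18.5·26.85 + 3.23·12.7) / 21.73 = 24.75 mg/L.

24.8 mg/L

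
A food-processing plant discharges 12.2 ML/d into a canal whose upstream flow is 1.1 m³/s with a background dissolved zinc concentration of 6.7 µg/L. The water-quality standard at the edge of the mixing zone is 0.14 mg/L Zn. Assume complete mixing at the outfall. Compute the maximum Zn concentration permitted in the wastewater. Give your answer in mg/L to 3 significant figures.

12.2 ML/d = 0.1412 m³/s.
6.7 µg/L = 0.0067 mg/L.
Mass balance: 0.14·1.241 = 0.1412·Cₑ + 1.1·0.0067.
Cₑ = (0.1738 − 0.00737) / 0.1412 = 1.178 mg/L.

1.18 mg/L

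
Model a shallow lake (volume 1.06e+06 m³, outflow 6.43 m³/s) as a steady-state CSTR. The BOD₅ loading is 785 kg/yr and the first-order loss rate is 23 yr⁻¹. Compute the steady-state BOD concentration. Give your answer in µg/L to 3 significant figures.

Outflow Q = 6.43 m³/s × 3.156e+07 s/yr = 2.029e+08 m³/yr.
Steady-state CSTR mass balance: W = Q·C + k·V·C, so C = W/(Q + kV).
Q + kV = 2.029e+08 + 23·1.06e+06 = 2.273e+08 m³/yr.
C = 785/2.273e+08 = 3.454e-06 kg/m³ = 0.003454 mg/L = 3.454 µg/L.

3.45 µg/L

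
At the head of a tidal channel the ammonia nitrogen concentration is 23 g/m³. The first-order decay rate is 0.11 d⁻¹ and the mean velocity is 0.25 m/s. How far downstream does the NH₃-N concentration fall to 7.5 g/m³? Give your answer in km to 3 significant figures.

From C = C₀·e^(−kt), t = ln(C₀/C)/k = ln(23/7.5)/0.11 = 1.121/0.11 = 10.19 d.
Distance = v·t = 0.25 m/s × 8.802e+05 s = 2.2e+05 m = 220 km.

220 km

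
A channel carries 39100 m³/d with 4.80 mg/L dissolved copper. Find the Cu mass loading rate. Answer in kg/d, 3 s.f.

39100 m³/d = 0.4525 m³/s.
Mass flux = Q·C = 0.4525 m³/s × 4.8 g/m³ = 2.172 g/s.
= 2.172 g/s × 86.4 = 187.7 kg/d.

188 kg/d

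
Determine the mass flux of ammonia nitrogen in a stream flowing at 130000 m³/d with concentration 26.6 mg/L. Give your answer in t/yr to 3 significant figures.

1260 t/yr

130000 m³/d = 1.505 m³/s.
Mass flux = Q·C = 1.505 m³/s × 26.6 g/m³ = 40.02 g/s.
= 40.02 g/s × 31.56 = 1263 t/yr.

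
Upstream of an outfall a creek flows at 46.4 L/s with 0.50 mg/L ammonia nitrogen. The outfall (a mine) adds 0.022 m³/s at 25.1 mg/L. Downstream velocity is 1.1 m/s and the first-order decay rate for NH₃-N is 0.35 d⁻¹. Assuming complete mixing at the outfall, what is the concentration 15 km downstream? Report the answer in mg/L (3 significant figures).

7.96 mg/L

46.4 L/s = 0.0464 m³/s.
After complete mixing, C₀ = (0.022·25.1 + 0.0464·0.5) / 0.0684 = 8.412 mg/L.
Travel time t = 1.5e+04 m / 1.1 m/s = 1.364e+04 s = 0.1578 d.
C = 8.412·exp(−0.35·0.1578) = 8.412·0.9463 = 7.96 mg/L.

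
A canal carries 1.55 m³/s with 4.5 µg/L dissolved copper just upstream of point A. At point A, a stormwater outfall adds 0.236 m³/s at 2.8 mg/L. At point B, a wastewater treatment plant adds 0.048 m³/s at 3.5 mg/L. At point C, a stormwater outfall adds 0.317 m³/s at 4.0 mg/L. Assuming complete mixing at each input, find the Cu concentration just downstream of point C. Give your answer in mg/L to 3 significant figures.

4.5 µg/L = 0.0045 mg/L.
After input A: C = (1.55·0.0045 + 0.236·2.8) / 1.786 = 0.3739 mg/L.
After input B: C = (1.786·0.3739 + 0.048·3.5) / 1.834 = 0.4557 mg/L.
After input C: C = (1.834·0.4557 + 0.317·4) / 2.151 = 0.978 mg/L.

0.978 mg/L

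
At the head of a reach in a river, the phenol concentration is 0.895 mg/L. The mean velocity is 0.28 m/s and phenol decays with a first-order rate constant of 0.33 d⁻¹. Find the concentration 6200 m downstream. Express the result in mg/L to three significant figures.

Travel time t = 6200 m / 0.28 m/s = 6200/0.28 = 2.214e+04 s = 0.2563 d.
First-order decay: C = 0.895·exp(−0.33·0.2563) = 0.895·0.9189 = 0.8224 mg/L.

0.822 mg/L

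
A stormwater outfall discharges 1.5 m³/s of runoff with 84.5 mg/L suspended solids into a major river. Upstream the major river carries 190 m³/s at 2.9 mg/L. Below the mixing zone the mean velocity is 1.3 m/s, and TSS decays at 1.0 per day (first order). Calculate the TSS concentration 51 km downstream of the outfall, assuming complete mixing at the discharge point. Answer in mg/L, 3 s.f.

After complete mixing, C₀ = (1.5·84.5 + 190·2.9) / 191.5 = 3.539 mg/L.
Travel time t = 5.1e+04 m / 1.3 m/s = 3.923e+04 s = 0.4541 d.
C = 3.539·exp(−1.0·0.4541) = 3.539·0.635 = 2.248 mg/L.

2.25 mg/L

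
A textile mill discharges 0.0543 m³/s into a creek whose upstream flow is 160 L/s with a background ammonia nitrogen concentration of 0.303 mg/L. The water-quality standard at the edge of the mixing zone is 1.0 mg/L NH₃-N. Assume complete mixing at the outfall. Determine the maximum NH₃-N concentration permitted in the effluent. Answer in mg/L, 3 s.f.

160 L/s = 0.16 m³/s.
Mass balance: 1·0.2143 = 0.0543·Cₑ + 0.16·0.303.
Cₑ = (0.2143 − 0.04848) / 0.0543 = 3.054 mg/L.

3.05 mg/L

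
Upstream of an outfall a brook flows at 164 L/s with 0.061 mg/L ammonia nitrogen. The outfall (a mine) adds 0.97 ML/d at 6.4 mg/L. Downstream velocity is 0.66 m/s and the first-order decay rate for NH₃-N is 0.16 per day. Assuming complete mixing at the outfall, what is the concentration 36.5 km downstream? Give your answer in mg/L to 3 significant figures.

0.97 ML/d = 0.01123 m³/s.
164 L/s = 0.164 m³/s.
After complete mixing, C₀ = (0.01123·6.4 + 0.164·0.061) / 0.1752 = 0.4671 mg/L.
Travel time t = 3.65e+04 m / 0.66 m/s = 5.53e+04 s = 0.6401 d.
C = 0.4671·exp(−0.16·0.6401) = 0.4671·0.9027 = 0.4217 mg/L.

0.422 mg/L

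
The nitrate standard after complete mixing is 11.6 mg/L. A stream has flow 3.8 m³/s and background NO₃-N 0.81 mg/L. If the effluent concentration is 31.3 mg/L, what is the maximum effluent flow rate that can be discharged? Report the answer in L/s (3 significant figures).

Mass balance at complete mixing: C_std·(Q_w + Q_r) = Q_w·C_e + Q_r·C_b.
Rearranging, Q_w = Q_r·(C_std − C_b)/(C_e − C_std) = 3.8·(11.6 − 0.81) / (31.3 − 11.6) = 2.081 m³/s.
= 2081 L/s.

2080 L/s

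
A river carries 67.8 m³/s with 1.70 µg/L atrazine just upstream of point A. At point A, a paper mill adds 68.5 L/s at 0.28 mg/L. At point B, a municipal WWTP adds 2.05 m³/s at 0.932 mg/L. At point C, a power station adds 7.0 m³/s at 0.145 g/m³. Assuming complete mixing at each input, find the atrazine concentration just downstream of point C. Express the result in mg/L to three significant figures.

0.0398 mg/L

1.70 µg/L = 0.0017 mg/L.
68.5 L/s = 0.0685 m³/s.
After input A: C = (67.8·0.0017 + 0.0685·0.28) / 67.87 = 0.001981 mg/L.
After input B: C = (67.87·0.001981 + 2.05·0.932) / 69.92 = 0.02925 mg/L.
After input C: C = (69.92·0.02925 + 7·0.145) / 76.92 = 0.03978 mg/L.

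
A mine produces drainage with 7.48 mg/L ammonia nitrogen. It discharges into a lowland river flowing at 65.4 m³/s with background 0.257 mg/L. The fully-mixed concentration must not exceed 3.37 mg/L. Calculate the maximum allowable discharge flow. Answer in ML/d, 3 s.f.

Mass balance at complete mixing: C_std·(Q_w + Q_r) = Q_w·C_e + Q_r·C_b.
Rearranging, Q_w = Q_r·(C_std − C_b)/(C_e − C_std) = 65.4·(3.37 − 0.257) / (7.48 − 3.37) = 49.54 m³/s.
= 4280 ML/d.

4280 ML/d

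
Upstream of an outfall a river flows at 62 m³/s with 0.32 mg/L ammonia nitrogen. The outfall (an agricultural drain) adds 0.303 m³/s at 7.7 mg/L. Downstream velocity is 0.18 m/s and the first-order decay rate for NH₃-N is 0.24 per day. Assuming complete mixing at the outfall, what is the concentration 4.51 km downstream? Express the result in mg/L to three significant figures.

0.332 mg/L

After complete mixing, C₀ = (0.303·7.7 + 62·0.32) / 62.3 = 0.3559 mg/L.
Travel time t = 4510 m / 0.18 m/s = 2.506e+04 s = 0.29 d.
C = 0.3559·exp(−0.24·0.29) = 0.3559·0.9328 = 0.332 mg/L.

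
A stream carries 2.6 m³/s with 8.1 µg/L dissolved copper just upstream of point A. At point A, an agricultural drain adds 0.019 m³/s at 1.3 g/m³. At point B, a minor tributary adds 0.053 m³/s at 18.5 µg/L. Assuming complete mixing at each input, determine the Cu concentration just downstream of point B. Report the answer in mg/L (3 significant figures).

8.1 µg/L = 0.0081 mg/L.
After input A: C = (2.6·0.0081 + 0.019·1.3) / 2.619 = 0.01747 mg/L.
18.5 µg/L = 0.0185 mg/L.
After input B: C = (2.619·0.01747 + 0.053·0.0185) / 2.672 = 0.01749 mg/L.

0.0175 mg/L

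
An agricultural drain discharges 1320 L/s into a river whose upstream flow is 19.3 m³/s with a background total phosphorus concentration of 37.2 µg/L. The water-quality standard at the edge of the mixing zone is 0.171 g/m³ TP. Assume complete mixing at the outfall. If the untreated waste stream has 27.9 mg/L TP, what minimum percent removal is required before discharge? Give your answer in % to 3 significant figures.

1320 L/s = 1.32 m³/s.
37.2 µg/L = 0.0372 mg/L.
Mass balance: 0.171·20.62 = 1.32·Cₑ + 19.3·0.0372.
Cₑ = (3.526 − 0.718) / 1.32 = 2.127 mg/L.
Required removal = 1 − 2.127/27.9 = 92.38 %.

92.4 %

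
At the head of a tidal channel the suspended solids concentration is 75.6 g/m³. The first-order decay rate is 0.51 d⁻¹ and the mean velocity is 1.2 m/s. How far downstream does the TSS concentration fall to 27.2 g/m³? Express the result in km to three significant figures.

From C = C₀·e^(−kt), t = ln(C₀/C)/k = ln(75.6/27.2)/0.51 = 1.022/0.51 = 2.004 d.
Distance = v·t = 1.2 m/s × 1.732e+05 s = 2.078e+05 m = 207.8 km.

208 km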